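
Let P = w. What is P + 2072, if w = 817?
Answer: 2889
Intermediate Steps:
P = 817
P + 2072 = 817 + 2072 = 2889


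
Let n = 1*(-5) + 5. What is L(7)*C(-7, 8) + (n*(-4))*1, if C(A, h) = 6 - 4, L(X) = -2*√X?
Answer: -4*√7 ≈ -10.583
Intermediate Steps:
n = 0 (n = -5 + 5 = 0)
C(A, h) = 2
L(7)*C(-7, 8) + (n*(-4))*1 = -2*√7*2 + (0*(-4))*1 = -4*√7 + 0*1 = -4*√7 + 0 = -4*√7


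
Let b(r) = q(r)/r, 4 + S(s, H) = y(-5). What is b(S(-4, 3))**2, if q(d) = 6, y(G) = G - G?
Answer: 9/4 ≈ 2.2500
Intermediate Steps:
y(G) = 0
S(s, H) = -4 (S(s, H) = -4 + 0 = -4)
b(r) = 6/r
b(S(-4, 3))**2 = (6/(-4))**2 = (6*(-1/4))**2 = (-3/2)**2 = 9/4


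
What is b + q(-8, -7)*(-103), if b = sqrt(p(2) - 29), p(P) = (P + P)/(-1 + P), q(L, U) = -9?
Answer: 927 + 5*I ≈ 927.0 + 5.0*I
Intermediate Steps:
p(P) = 2*P/(-1 + P) (p(P) = (2*P)/(-1 + P) = 2*P/(-1 + P))
b = 5*I (b = sqrt(2*2/(-1 + 2) - 29) = sqrt(2*2/1 - 29) = sqrt(2*2*1 - 29) = sqrt(4 - 29) = sqrt(-25) = 5*I ≈ 5.0*I)
b + q(-8, -7)*(-103) = 5*I - 9*(-103) = 5*I + 927 = 927 + 5*I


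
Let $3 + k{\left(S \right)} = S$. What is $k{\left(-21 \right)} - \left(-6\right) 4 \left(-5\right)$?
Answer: $-144$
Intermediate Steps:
$k{\left(S \right)} = -3 + S$
$k{\left(-21 \right)} - \left(-6\right) 4 \left(-5\right) = \left(-3 - 21\right) - \left(-6\right) 4 \left(-5\right) = -24 - \left(-24\right) \left(-5\right) = -24 - 120 = -144$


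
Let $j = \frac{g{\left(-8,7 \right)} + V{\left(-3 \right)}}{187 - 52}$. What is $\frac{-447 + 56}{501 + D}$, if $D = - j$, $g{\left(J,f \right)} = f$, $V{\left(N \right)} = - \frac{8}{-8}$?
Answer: $- \frac{52785}{67627} \approx -0.78053$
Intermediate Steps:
$V{\left(N \right)} = 1$ ($V{\left(N \right)} = \left(-8\right) \left(- \frac{1}{8}\right) = 1$)
$j = \frac{8}{135}$ ($j = \frac{7 + 1}{187 - 52} = \frac{8}{135} \approx 0.059259$)
$D = - \frac{8}{135}$ ($D = \left(-1\right) \frac{8}{135} = - \frac{8}{135} \approx -0.059259$)
$\frac{-447 + 56}{501 + D} = \frac{-447 + 56}{501 - \frac{8}{135}} = - \frac{391}{\frac{67627}{135}} = \left(-391\right) \frac{135}{67627} = - \frac{52785}{67627}$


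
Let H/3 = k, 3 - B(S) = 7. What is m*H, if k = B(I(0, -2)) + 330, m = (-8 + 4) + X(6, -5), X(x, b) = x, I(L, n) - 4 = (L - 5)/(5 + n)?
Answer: 1956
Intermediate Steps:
I(L, n) = 4 + (-5 + L)/(5 + n) (I(L, n) = 4 + (L - 5)/(5 + n) = 4 + (-5 + L)/(5 + n))
B(S) = -4 (B(S) = 3 - 1*7 = 3 - 7 = -4)
m = 2 (m = (-8 + 4) + 6 = -4 + 6 = 2)
k = 326 (k = -4 + 330 = 326)
H = 978 (H = 3*326 = 978)
m*H = 2*978 = 1956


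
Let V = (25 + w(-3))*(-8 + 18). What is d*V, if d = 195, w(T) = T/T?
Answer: 50700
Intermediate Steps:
w(T) = 1
V = 260 (V = (25 + 1)*(-8 + 18) = 26*10 = 260)
d*V = 195*260 = 50700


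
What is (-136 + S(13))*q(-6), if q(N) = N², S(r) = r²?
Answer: 1188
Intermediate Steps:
(-136 + S(13))*q(-6) = (-136 + 13²)*(-6)² = (-136 + 169)*36 = 33*36 = 1188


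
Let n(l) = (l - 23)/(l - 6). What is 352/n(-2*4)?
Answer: 4928/31 ≈ 158.97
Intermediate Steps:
n(l) = (-23 + l)/(-6 + l)
352/n(-2*4) = 352/(((-23 - 2*4)/(-6 - 2*4))) = 352/(((-23 - 8)/(-6 - 8))) = 352/((-31/(-14))) = 352/((-1/14*(-31))) = 352/(31/14) = 352*(14/31) = 4928/31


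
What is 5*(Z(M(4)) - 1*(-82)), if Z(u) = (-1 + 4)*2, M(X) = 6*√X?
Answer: 440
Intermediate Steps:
Z(u) = 6 (Z(u) = 3*2 = 6)
5*(Z(M(4)) - 1*(-82)) = 5*(6 - 1*(-82)) = 5*(6 + 82) = 5*88 = 440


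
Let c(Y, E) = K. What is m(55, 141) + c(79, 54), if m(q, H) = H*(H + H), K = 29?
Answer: 39791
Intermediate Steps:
m(q, H) = 2*H² (m(q, H) = H*(2*H) = 2*H²)
c(Y, E) = 29
m(55, 141) + c(79, 54) = 2*141² + 29 = 2*19881 + 29 = 39762 + 29 = 39791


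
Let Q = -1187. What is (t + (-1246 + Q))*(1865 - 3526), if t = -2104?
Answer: 7535957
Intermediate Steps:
(t + (-1246 + Q))*(1865 - 3526) = (-2104 + (-1246 - 1187))*(1865 - 3526) = (-2104 - 2433)*(-1661) = -4537*(-1661) = 7535957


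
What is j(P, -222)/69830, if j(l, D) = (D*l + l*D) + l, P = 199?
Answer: -88157/69830 ≈ -1.2625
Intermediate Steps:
j(l, D) = l + 2*D*l (j(l, D) = (D*l + D*l) + l = 2*D*l + l = l + 2*D*l)
j(P, -222)/69830 = (199*(1 + 2*(-222)))/69830 = (199*(1 - 444))*(1/69830) = (199*(-443))*(1/69830) = -88157*1/69830 = -88157/69830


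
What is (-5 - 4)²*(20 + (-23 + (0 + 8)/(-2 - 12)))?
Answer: -2025/7 ≈ -289.29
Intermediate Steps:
(-5 - 4)²*(20 + (-23 + (0 + 8)/(-2 - 12))) = (-9)²*(20 + (-23 + 8/(-14))) = 81*(20 + (-23 + 8*(-1/14))) = 81*(20 + (-23 - 4/7)) = 81*(20 - 165/7) = 81*(-25/7) = -2025/7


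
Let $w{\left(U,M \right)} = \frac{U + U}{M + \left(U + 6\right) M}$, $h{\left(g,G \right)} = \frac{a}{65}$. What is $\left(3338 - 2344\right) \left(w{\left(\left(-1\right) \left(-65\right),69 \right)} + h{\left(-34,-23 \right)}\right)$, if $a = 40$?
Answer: $\frac{10296349}{16146} \approx 637.7$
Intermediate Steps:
$h{\left(g,G \right)} = \frac{8}{13}$ ($h{\left(g,G \right)} = \frac{40}{65} = 40 \cdot \frac{1}{65} = \frac{8}{13}$)
$w{\left(U,M \right)} = \frac{2 U}{M + M \left(6 + U\right)}$ ($w{\left(U,M \right)} = \frac{2 U}{M + \left(6 + U\right) M} = \frac{2 U}{M + M \left(6 + U\right)}$)
$\left(3338 - 2344\right) \left(w{\left(\left(-1\right) \left(-65\right),69 \right)} + h{\left(-34,-23 \right)}\right) = \left(3338 - 2344\right) \left(\frac{2 \left(\left(-1\right) \left(-65\right)\right)}{69 \left(7 - -65\right)} + \frac{8}{13}\right) = 994 \left(2 \cdot 65 \cdot \frac{1}{69} \frac{1}{7 + 65} + \frac{8}{13}\right) = 994 \left(2 \cdot 65 \cdot \frac{1}{69} \cdot \frac{1}{72} + \frac{8}{13}\right) = 994 \left(\frac{65}{2484} + \frac{8}{13}\right) = 994 \cdot \frac{20717}{32292} = \frac{10296349}{16146}$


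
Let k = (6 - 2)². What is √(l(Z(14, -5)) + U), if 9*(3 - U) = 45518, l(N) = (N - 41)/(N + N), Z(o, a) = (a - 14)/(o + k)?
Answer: I*√65261846/114 ≈ 70.864*I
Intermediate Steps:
k = 16 (k = 4² = 16)
Z(o, a) = (-14 + a)/(16 + o) (Z(o, a) = (a - 14)/(o + 16) = (-14 + a)/(16 + o))
l(N) = (-41 + N)/(2*N) (l(N) = (-41 + N)/((2*N)) = (-41 + N)*(1/(2*N)) = (-41 + N)/(2*N))
U = -45491/9 (U = 3 - ⅑*45518 = 3 - 45518/9 = -45491/9 ≈ -5054.6)
√(l(Z(14, -5)) + U) = √((-41 + (-14 - 5)/(16 + 14))/(2*(((-14 - 5)/(16 + 14)))) - 45491/9) = √((-41 - 19/30)/(2*((-19/30))) - 45491/9) = √((-41 + (1/30)*(-19))/(2*(((1/30)*(-19)))) - 45491/9) = √((-41 - 19/30)/(2*(-19/30)) - 45491/9) = √((½)*(-30/19)*(-1249/30) - 45491/9) = √(1249/38 - 45491/9) = √(-1717417/342) = I*√65261846/114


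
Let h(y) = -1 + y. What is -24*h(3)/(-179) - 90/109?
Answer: -10878/19511 ≈ -0.55753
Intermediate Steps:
-24*h(3)/(-179) - 90/109 = -24*(-1 + 3)/(-179) - 90/109 = -24*2*(-1/179) - 90*1/109 = -48*(-1/179) - 90/109 = 48/179 - 90/109 = -10878/19511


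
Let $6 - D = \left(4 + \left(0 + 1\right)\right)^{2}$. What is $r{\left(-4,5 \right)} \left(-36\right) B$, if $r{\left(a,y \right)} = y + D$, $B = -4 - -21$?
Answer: $8568$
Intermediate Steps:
$D = -19$ ($D = 6 - \left(4 + \left(0 + 1\right)\right)^{2} = 6 - \left(4 + 1\right)^{2} = 6 - 5^{2} = 6 - 25 = -19$)
$B = 17$ ($B = -4 + 21 = 17$)
$r{\left(a,y \right)} = -19 + y$ ($r{\left(a,y \right)} = y - 19 = -19 + y$)
$r{\left(-4,5 \right)} \left(-36\right) B = \left(-19 + 5\right) \left(-36\right) 17 = \left(-14\right) \left(-36\right) 17 = 504 \cdot 17 = 8568$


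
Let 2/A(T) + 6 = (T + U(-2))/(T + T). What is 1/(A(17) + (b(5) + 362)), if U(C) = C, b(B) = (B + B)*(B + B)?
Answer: 189/87250 ≈ 0.0021662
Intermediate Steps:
b(B) = 4*B² (b(B) = (2*B)*(2*B) = 4*B²)
A(T) = 2/(-6 + (-2 + T)/(2*T)) (A(T) = 2/(-6 + (T - 2)/(T + T)) = 2/(-6 + (-2 + T)/((2*T))) = 2/(-6 + (-2 + T)*(1/(2*T))) = 2/(-6 + (-2 + T)/(2*T)))
1/(A(17) + (b(5) + 362)) = 1/(-4*17/(2 + 11*17) + (4*5² + 362)) = 1/(-4*17/(2 + 187) + (4*25 + 362)) = 1/(-4*17/189 + (100 + 362)) = 1/(-4*17*1/189 + 462) = 1/(-68/189 + 462) = 1/(87250/189) = 189/87250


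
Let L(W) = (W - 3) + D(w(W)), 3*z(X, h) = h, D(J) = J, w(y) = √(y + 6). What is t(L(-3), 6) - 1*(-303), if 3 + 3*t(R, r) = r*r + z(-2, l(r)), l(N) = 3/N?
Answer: 5653/18 ≈ 314.06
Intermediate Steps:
w(y) = √(6 + y)
z(X, h) = h/3
L(W) = -3 + W + √(6 + W) (L(W) = (W - 3) + √(6 + W) = (-3 + W) + √(6 + W) = -3 + W + √(6 + W))
t(R, r) = -1 + 1/(3*r) + r²/3 (t(R, r) = -1 + (r*r + (3/r)/3)/3 = -1 + (r² + 1/r)/3 = -1 + (1/r + r²)/3 = -1 + (1/(3*r) + r²/3) = -1 + 1/(3*r) + r²/3)
t(L(-3), 6) - 1*(-303) = (⅓)*(1 + 6*(-3 + 6²))/6 - 1*(-303) = (⅓)*(⅙)*(1 + 6*(-3 + 36)) + 303 = (⅓)*(⅙)*(1 + 6*33) + 303 = (⅓)*(⅙)*(1 + 198) + 303 = (⅓)*(⅙)*199 + 303 = 199/18 + 303 = 5653/18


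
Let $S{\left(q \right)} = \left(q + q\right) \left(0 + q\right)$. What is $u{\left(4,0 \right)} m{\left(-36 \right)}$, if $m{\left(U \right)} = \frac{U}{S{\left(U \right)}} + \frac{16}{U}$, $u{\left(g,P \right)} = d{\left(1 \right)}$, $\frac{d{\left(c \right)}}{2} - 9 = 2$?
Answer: $- \frac{121}{12} \approx -10.083$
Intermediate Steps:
$d{\left(c \right)} = 22$ ($d{\left(c \right)} = 18 + 2 \cdot 2 = 18 + 4 = 22$)
$u{\left(g,P \right)} = 22$
$S{\left(q \right)} = 2 q^{2}$ ($S{\left(q \right)} = 2 q q = 2 q^{2}$)
$m{\left(U \right)} = \frac{33}{2 U}$ ($m{\left(U \right)} = \frac{U}{2 U^{2}} + \frac{16}{U} = U \frac{1}{2 U^{2}} + \frac{16}{U} = \frac{1}{2 U} + \frac{16}{U} = \frac{33}{2 U}$)
$u{\left(4,0 \right)} m{\left(-36 \right)} = 22 \frac{33}{2 \left(-36\right)} = 22 \cdot \frac{33}{2} \left(- \frac{1}{36}\right) = 22 \left(- \frac{11}{24}\right) = - \frac{121}{12}$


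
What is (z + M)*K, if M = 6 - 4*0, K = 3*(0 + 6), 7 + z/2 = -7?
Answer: -396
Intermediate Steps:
z = -28 (z = -14 + 2*(-7) = -14 - 14 = -28)
K = 18 (K = 3*6 = 18)
M = 6 (M = 6 + 0 = 6)
(z + M)*K = (-28 + 6)*18 = -22*18 = -396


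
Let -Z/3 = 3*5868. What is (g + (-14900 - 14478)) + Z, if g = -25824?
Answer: -108014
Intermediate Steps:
Z = -52812 (Z = -9*5868 = -3*17604 = -52812)
(g + (-14900 - 14478)) + Z = (-25824 + (-14900 - 14478)) - 52812 = (-25824 - 29378) - 52812 = -55202 - 52812 = -108014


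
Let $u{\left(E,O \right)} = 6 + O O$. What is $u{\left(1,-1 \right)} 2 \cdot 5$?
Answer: $70$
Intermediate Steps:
$u{\left(E,O \right)} = 6 + O^{2}$
$u{\left(1,-1 \right)} 2 \cdot 5 = \left(6 + \left(-1\right)^{2}\right) 2 \cdot 5 = \left(6 + 1\right) 2 \cdot 5 = 7 \cdot 2 \cdot 5 = 14 \cdot 5 = 70$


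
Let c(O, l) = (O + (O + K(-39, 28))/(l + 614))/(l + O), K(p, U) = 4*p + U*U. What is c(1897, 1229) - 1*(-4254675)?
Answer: 4085352282141/960203 ≈ 4.2547e+6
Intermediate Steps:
K(p, U) = U² + 4*p (K(p, U) = 4*p + U² = U² + 4*p)
c(O, l) = (O + (628 + O)/(614 + l))/(O + l) (c(O, l) = (O + (O + (28² + 4*(-39)))/(l + 614))/(l + O) = (O + (O + (784 - 156))/(614 + l))/(O + l) = (O + (O + 628)/(614 + l))/(O + l) = (O + (628 + O)/(614 + l))/(O + l))
c(1897, 1229) - 1*(-4254675) = (628 + 615*1897 + 1897*1229)/(1229² + 614*1897 + 614*1229 + 1897*1229) - 1*(-4254675) = (628 + 1166655 + 2331413)/(1510441 + 1164758 + 754606 + 2331413) + 4254675 = 3498696/5761218 + 4254675 = (1/5761218)*3498696 + 4254675 = 583116/960203 + 4254675 = 4085352282141/960203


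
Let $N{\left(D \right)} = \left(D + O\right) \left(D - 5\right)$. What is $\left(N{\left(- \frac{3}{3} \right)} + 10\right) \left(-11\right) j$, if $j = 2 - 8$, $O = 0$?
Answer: $1056$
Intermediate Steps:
$j = -6$ ($j = 2 - 8 = -6$)
$N{\left(D \right)} = D \left(-5 + D\right)$ ($N{\left(D \right)} = \left(D + 0\right) \left(D - 5\right) = D \left(-5 + D\right)$)
$\left(N{\left(- \frac{3}{3} \right)} + 10\right) \left(-11\right) j = \left(- \frac{3}{3} \left(-5 - \frac{3}{3}\right) + 10\right) \left(-11\right) \left(-6\right) = \left(\left(-3\right) \frac{1}{3} \left(-5 - 1\right) + 10\right) \left(-11\right) \left(-6\right) = \left(- (-5 - 1) + 10\right) \left(-11\right) \left(-6\right) = \left(\left(-1\right) \left(-6\right) + 10\right) \left(-11\right) \left(-6\right) = \left(6 + 10\right) \left(-11\right) \left(-6\right) = 16 \left(-11\right) \left(-6\right) = \left(-176\right) \left(-6\right) = 1056$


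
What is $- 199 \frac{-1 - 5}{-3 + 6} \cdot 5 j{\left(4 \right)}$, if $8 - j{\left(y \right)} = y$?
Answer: $7960$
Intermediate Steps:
$j{\left(y \right)} = 8 - y$
$- 199 \frac{-1 - 5}{-3 + 6} \cdot 5 j{\left(4 \right)} = - 199 \frac{-1 - 5}{-3 + 6} \cdot 5 \left(8 - 4\right) = - 199 - \frac{6}{3} \cdot 5 \left(8 - 4\right) = - 199 \left(-6\right) \frac{1}{3} \cdot 5 \cdot 4 = - 199 \left(-2\right) 5 \cdot 4 = - 199 \left(\left(-10\right) 4\right) = \left(-199\right) \left(-40\right) = 7960$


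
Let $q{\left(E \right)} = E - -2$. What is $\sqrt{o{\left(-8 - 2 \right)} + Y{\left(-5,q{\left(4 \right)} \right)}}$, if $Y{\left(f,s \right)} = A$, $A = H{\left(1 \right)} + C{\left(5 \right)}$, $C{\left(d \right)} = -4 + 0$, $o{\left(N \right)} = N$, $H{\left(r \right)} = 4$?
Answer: $i \sqrt{10} \approx 3.1623 i$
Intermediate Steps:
$C{\left(d \right)} = -4$
$A = 0$ ($A = 4 - 4 = 0$)
$q{\left(E \right)} = 2 + E$ ($q{\left(E \right)} = E + 2 = 2 + E$)
$Y{\left(f,s \right)} = 0$
$\sqrt{o{\left(-8 - 2 \right)} + Y{\left(-5,q{\left(4 \right)} \right)}} = \sqrt{\left(-8 - 2\right) + 0} = \sqrt{-10 + 0} = \sqrt{-10} = i \sqrt{10}$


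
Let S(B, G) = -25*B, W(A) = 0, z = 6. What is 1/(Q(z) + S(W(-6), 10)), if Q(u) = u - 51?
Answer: -1/45 ≈ -0.022222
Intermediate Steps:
Q(u) = -51 + u
1/(Q(z) + S(W(-6), 10)) = 1/((-51 + 6) - 25*0) = 1/(-45 + 0) = 1/(-45) = -1/45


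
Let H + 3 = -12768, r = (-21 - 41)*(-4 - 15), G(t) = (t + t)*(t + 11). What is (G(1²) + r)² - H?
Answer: 1457575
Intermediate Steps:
G(t) = 2*t*(11 + t) (G(t) = (2*t)*(11 + t) = 2*t*(11 + t))
r = 1178 (r = -62*(-19) = 1178)
H = -12771 (H = -3 - 12768 = -12771)
(G(1²) + r)² - H = (2*1²*(11 + 1²) + 1178)² - 1*(-12771) = (2*1*(11 + 1) + 1178)² + 12771 = (2*1*12 + 1178)² + 12771 = (24 + 1178)² + 12771 = 1202² + 12771 = 1444804 + 12771 = 1457575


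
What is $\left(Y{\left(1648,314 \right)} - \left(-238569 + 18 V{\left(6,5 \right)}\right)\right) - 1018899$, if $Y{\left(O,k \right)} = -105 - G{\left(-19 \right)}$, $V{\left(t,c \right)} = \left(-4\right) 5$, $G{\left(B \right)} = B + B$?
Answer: $-780037$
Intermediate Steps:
$G{\left(B \right)} = 2 B$
$V{\left(t,c \right)} = -20$
$Y{\left(O,k \right)} = -67$ ($Y{\left(O,k \right)} = -105 - 2 \left(-19\right) = -105 - -38 = -105 + 38 = -67$)
$\left(Y{\left(1648,314 \right)} - \left(-238569 + 18 V{\left(6,5 \right)}\right)\right) - 1018899 = \left(-67 - -238929\right) - 1018899 = \left(-67 + \left(238569 + 360\right)\right) - 1018899 = \left(-67 + 238929\right) - 1018899 = 238862 - 1018899 = -780037$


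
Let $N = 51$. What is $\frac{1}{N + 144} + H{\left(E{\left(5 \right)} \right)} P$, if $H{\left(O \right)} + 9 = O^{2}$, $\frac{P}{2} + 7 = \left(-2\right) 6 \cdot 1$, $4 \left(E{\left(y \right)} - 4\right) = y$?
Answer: $- \frac{1100377}{1560} \approx -705.37$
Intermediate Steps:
$E{\left(y \right)} = 4 + \frac{y}{4}$
$P = -38$ ($P = -14 + 2 \left(-2\right) 6 \cdot 1 = -14 + 2 \left(\left(-12\right) 1\right) = -14 + 2 \left(-12\right) = -14 - 24 = -38$)
$H{\left(O \right)} = -9 + O^{2}$
$\frac{1}{N + 144} + H{\left(E{\left(5 \right)} \right)} P = \frac{1}{51 + 144} + \left(-9 + \left(4 + \frac{1}{4} \cdot 5\right)^{2}\right) \left(-38\right) = \frac{1}{195} + \left(-9 + \left(4 + \frac{5}{4}\right)^{2}\right) \left(-38\right) = \frac{1}{195} + \left(-9 + \left(\frac{21}{4}\right)^{2}\right) \left(-38\right) = \frac{1}{195} + \left(-9 + \frac{441}{16}\right) \left(-38\right) = \frac{1}{195} + \frac{297}{16} \left(-38\right) = \frac{1}{195} - \frac{5643}{8} = - \frac{1100377}{1560}$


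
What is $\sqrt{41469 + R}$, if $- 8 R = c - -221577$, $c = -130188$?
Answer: $\frac{3 \sqrt{53414}}{4} \approx 173.34$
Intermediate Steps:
$R = - \frac{91389}{8}$ ($R = - \frac{-130188 - -221577}{8} = - \frac{-130188 + 221577}{8} = \left(- \frac{1}{8}\right) 91389 = - \frac{91389}{8} \approx -11424.0$)
$\sqrt{41469 + R} = \sqrt{41469 - \frac{91389}{8}} = \sqrt{\frac{240363}{8}} = \frac{3 \sqrt{53414}}{4}$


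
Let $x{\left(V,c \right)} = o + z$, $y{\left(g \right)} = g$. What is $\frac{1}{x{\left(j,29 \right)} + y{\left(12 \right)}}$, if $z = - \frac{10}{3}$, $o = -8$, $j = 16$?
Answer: $\frac{3}{2} \approx 1.5$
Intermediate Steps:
$z = - \frac{10}{3}$ ($z = \left(-10\right) \frac{1}{3} = - \frac{10}{3} \approx -3.3333$)
$x{\left(V,c \right)} = - \frac{34}{3}$ ($x{\left(V,c \right)} = -8 - \frac{10}{3} = - \frac{34}{3}$)
$\frac{1}{x{\left(j,29 \right)} + y{\left(12 \right)}} = \frac{1}{- \frac{34}{3} + 12} = \frac{1}{\frac{2}{3}} = \frac{3}{2}$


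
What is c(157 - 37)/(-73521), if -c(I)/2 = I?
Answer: 80/24507 ≈ 0.0032644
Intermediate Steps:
c(I) = -2*I
c(157 - 37)/(-73521) = -2*(157 - 37)/(-73521) = -2*120*(-1/73521) = -240*(-1/73521) = 80/24507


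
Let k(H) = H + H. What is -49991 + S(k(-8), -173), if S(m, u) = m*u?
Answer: -47223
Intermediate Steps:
k(H) = 2*H
-49991 + S(k(-8), -173) = -49991 + (2*(-8))*(-173) = -49991 - 16*(-173) = -49991 + 2768 = -47223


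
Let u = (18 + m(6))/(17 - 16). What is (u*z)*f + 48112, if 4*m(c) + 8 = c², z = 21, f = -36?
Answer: 29212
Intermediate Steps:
m(c) = -2 + c²/4
u = 25 (u = (18 + (-2 + (¼)*6²))/(17 - 16) = (18 + (-2 + (¼)*36))/1 = (18 + (-2 + 9))*1 = (18 + 7)*1 = 25*1 = 25)
(u*z)*f + 48112 = (25*21)*(-36) + 48112 = 525*(-36) + 48112 = -18900 + 48112 = 29212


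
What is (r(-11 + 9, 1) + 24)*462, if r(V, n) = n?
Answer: 11550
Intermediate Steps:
(r(-11 + 9, 1) + 24)*462 = (1 + 24)*462 = 25*462 = 11550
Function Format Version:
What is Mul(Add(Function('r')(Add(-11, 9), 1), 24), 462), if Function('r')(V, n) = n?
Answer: 11550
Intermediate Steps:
Mul(Add(Function('r')(Add(-11, 9), 1), 24), 462) = Mul(Add(1, 24), 462) = Mul(25, 462) = 11550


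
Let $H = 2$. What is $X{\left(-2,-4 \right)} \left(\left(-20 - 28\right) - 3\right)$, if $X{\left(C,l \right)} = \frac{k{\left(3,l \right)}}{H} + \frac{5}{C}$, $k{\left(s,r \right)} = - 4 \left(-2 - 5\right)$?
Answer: $- \frac{1173}{2} \approx -586.5$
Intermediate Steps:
$k{\left(s,r \right)} = 28$ ($k{\left(s,r \right)} = \left(-4\right) \left(-7\right) = 28$)
$X{\left(C,l \right)} = 14 + \frac{5}{C}$ ($X{\left(C,l \right)} = \frac{28}{2} + \frac{5}{C} = 28 \cdot \frac{1}{2} + \frac{5}{C} = 14 + \frac{5}{C}$)
$X{\left(-2,-4 \right)} \left(\left(-20 - 28\right) - 3\right) = \left(14 + \frac{5}{-2}\right) \left(\left(-20 - 28\right) - 3\right) = \left(14 + 5 \left(- \frac{1}{2}\right)\right) \left(-48 - 3\right) = \left(14 - \frac{5}{2}\right) \left(-51\right) = \frac{23}{2} \left(-51\right) = - \frac{1173}{2}$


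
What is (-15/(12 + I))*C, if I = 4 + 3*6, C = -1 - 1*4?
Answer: 75/34 ≈ 2.2059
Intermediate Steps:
C = -5 (C = -1 - 4 = -5)
I = 22 (I = 4 + 18 = 22)
(-15/(12 + I))*C = (-15/(12 + 22))*(-5) = (-15/34)*(-5) = ((1/34)*(-15))*(-5) = -15/34*(-5) = 75/34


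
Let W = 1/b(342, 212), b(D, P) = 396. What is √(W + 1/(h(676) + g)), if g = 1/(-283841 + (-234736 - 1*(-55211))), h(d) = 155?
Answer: √201708547472913635/4740234114 ≈ 0.094746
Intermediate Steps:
W = 1/396 ≈ 0.0025253
g = -1/463366 (g = 1/(-283841 + (-234736 + 55211)) = 1/(-283841 - 179525) = 1/(-463366) = -1/463366 ≈ -2.1581e-6)
√(W + 1/(h(676) + g)) = √(1/396 + 1/(155 - 1/463366)) = √(1/396 + 1/(71821729/463366)) = √(1/396 + 463366/71821729) = √(255314665/28441404684) = √201708547472913635/4740234114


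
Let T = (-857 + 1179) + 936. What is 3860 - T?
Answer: 2602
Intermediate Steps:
T = 1258 (T = 322 + 936 = 1258)
3860 - T = 3860 - 1*1258 = 3860 - 1258 = 2602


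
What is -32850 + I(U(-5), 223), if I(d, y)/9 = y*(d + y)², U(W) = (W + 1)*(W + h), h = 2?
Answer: 110803725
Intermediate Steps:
U(W) = (1 + W)*(2 + W) (U(W) = (W + 1)*(W + 2) = (1 + W)*(2 + W))
I(d, y) = 9*y*(d + y)² (I(d, y) = 9*(y*(d + y)²) = 9*y*(d + y)²)
-32850 + I(U(-5), 223) = -32850 + 9*223*((2 + (-5)² + 3*(-5)) + 223)² = -32850 + 9*223*((2 + 25 - 15) + 223)² = -32850 + 9*223*(12 + 223)² = -32850 + 9*223*235² = -32850 + 9*223*55225 = -32850 + 110836575 = 110803725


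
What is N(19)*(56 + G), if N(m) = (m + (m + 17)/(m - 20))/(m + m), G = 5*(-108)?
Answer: 4114/19 ≈ 216.53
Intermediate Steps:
G = -540
N(m) = (m + (17 + m)/(-20 + m))/(2*m) (N(m) = (m + (17 + m)/(-20 + m))/((2*m)) = (m + (17 + m)/(-20 + m))*(1/(2*m)) = (m + (17 + m)/(-20 + m))/(2*m))
N(19)*(56 + G) = ((½)*(17 + 19² - 19*19)/(19*(-20 + 19)))*(56 - 540) = ((½)*(1/19)*(17 + 361 - 361)/(-1))*(-484) = ((½)*(1/19)*(-1)*17)*(-484) = -17/38*(-484) = 4114/19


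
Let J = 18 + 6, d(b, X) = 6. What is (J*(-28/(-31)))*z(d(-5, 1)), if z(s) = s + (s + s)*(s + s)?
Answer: 100800/31 ≈ 3251.6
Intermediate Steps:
z(s) = s + 4*s² (z(s) = s + (2*s)*(2*s) = s + 4*s²)
J = 24
(J*(-28/(-31)))*z(d(-5, 1)) = (24*(-28/(-31)))*(6*(1 + 4*6)) = (24*(-28*(-1)/31))*(6*(1 + 24)) = (24*(-1*(-28/31)))*(6*25) = (24*(28/31))*150 = (672/31)*150 = 100800/31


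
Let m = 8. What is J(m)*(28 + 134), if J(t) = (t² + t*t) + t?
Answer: 22032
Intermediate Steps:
J(t) = t + 2*t² (J(t) = (t² + t²) + t = 2*t² + t = t + 2*t²)
J(m)*(28 + 134) = (8*(1 + 2*8))*(28 + 134) = (8*(1 + 16))*162 = (8*17)*162 = 136*162 = 22032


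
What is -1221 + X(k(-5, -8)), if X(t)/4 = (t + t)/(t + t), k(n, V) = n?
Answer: -1217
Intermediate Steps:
X(t) = 4 (X(t) = 4*((t + t)/(t + t)) = 4*((2*t)/((2*t))) = 4*((2*t)*(1/(2*t))) = 4*1 = 4)
-1221 + X(k(-5, -8)) = -1221 + 4 = -1217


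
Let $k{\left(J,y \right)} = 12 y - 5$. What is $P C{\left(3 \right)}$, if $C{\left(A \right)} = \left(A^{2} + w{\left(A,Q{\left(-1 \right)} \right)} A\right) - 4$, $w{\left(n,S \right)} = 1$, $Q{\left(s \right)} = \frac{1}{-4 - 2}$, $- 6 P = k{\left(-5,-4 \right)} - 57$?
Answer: $\frac{440}{3} \approx 146.67$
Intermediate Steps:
$k{\left(J,y \right)} = -5 + 12 y$
$P = \frac{55}{3}$ ($P = - \frac{\left(-5 + 12 \left(-4\right)\right) - 57}{6} = - \frac{\left(-5 - 48\right) - 57}{6} = - \frac{-53 - 57}{6} = \left(- \frac{1}{6}\right) \left(-110\right) = \frac{55}{3} \approx 18.333$)
$Q{\left(s \right)} = - \frac{1}{6}$ ($Q{\left(s \right)} = \frac{1}{-6} = - \frac{1}{6}$)
$C{\left(A \right)} = -4 + A + A^{2}$ ($C{\left(A \right)} = \left(A^{2} + 1 A\right) - 4 = \left(A^{2} + A\right) - 4 = \left(A + A^{2}\right) - 4 = -4 + A + A^{2}$)
$P C{\left(3 \right)} = \frac{55 \left(-4 + 3 + 3^{2}\right)}{3} = \frac{55 \left(-4 + 3 + 9\right)}{3} = \frac{55}{3} \cdot 8 = \frac{440}{3}$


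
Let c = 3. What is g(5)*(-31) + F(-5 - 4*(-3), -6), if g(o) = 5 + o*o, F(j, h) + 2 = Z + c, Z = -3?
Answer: -932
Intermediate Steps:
F(j, h) = -2 (F(j, h) = -2 + (-3 + 3) = -2 + 0 = -2)
g(o) = 5 + o**2
g(5)*(-31) + F(-5 - 4*(-3), -6) = (5 + 5**2)*(-31) - 2 = (5 + 25)*(-31) - 2 = 30*(-31) - 2 = -930 - 2 = -932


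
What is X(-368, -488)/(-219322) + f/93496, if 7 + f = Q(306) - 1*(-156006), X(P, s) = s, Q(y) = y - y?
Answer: 17129819363/10252864856 ≈ 1.6707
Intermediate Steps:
Q(y) = 0
f = 155999 (f = -7 + (0 - 1*(-156006)) = -7 + (0 + 156006) = -7 + 156006 = 155999)
X(-368, -488)/(-219322) + f/93496 = -488/(-219322) + 155999/93496 = -488*(-1/219322) + 155999*(1/93496) = 244/109661 + 155999/93496 = 17129819363/10252864856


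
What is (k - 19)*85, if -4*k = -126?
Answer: 2125/2 ≈ 1062.5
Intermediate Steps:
k = 63/2 (k = -1/4*(-126) = 63/2 ≈ 31.500)
(k - 19)*85 = (63/2 - 19)*85 = (25/2)*85 = 2125/2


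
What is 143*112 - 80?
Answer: 15936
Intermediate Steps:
143*112 - 80 = 16016 - 80 = 15936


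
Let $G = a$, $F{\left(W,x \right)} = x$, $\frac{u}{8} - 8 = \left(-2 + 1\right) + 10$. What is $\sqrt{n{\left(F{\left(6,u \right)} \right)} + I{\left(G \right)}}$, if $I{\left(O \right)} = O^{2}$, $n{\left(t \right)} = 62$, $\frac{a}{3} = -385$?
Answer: $\sqrt{1334087} \approx 1155.0$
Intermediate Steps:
$u = 136$ ($u = 64 + 8 \left(\left(-2 + 1\right) + 10\right) = 64 + 8 \left(-1 + 10\right) = 64 + 8 \cdot 9 = 64 + 72 = 136$)
$a = -1155$ ($a = 3 \left(-385\right) = -1155$)
$G = -1155$
$\sqrt{n{\left(F{\left(6,u \right)} \right)} + I{\left(G \right)}} = \sqrt{62 + \left(-1155\right)^{2}} = \sqrt{62 + 1334025} = \sqrt{1334087}$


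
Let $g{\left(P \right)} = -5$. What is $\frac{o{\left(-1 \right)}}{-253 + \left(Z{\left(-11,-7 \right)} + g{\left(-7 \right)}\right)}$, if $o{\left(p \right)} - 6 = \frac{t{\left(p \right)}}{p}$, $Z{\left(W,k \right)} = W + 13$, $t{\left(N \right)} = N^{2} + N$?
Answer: $- \frac{3}{128} \approx -0.023438$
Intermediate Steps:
$t{\left(N \right)} = N + N^{2}$
$Z{\left(W,k \right)} = 13 + W$
$o{\left(p \right)} = 7 + p$ ($o{\left(p \right)} = 6 + \frac{p \left(1 + p\right)}{p} = 6 + \left(1 + p\right) = 7 + p$)
$\frac{o{\left(-1 \right)}}{-253 + \left(Z{\left(-11,-7 \right)} + g{\left(-7 \right)}\right)} = \frac{7 - 1}{-253 + \left(\left(13 - 11\right) - 5\right)} = \frac{1}{-253 + \left(2 - 5\right)} 6 = \frac{1}{-253 - 3} \cdot 6 = \frac{1}{-256} \cdot 6 = \left(- \frac{1}{256}\right) 6 = - \frac{3}{128}$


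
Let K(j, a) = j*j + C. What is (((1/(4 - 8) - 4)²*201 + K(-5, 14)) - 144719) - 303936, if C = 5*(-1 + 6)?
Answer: -7119591/16 ≈ -4.4497e+5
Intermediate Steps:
C = 25 (C = 5*5 = 25)
K(j, a) = 25 + j² (K(j, a) = j*j + 25 = j² + 25 = 25 + j²)
(((1/(4 - 8) - 4)²*201 + K(-5, 14)) - 144719) - 303936 = (((1/(4 - 8) - 4)²*201 + (25 + (-5)²)) - 144719) - 303936 = (((1/(-4) - 4)²*201 + (25 + 25)) - 144719) - 303936 = (((-¼ - 4)²*201 + 50) - 144719) - 303936 = (((-17/4)²*201 + 50) - 144719) - 303936 = (((289/16)*201 + 50) - 144719) - 303936 = ((58089/16 + 50) - 144719) - 303936 = (58889/16 - 144719) - 303936 = -2256615/16 - 303936 = -7119591/16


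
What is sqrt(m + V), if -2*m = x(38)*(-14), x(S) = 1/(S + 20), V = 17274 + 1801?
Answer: sqrt(64168706)/58 ≈ 138.11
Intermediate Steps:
V = 19075
x(S) = 1/(20 + S)
m = 7/58 (m = -(-14)/(2*(20 + 38)) = -(-14)/(2*58) = -(-14)/116 = -1/2*(-7/29) = 7/58 ≈ 0.12069)
sqrt(m + V) = sqrt(7/58 + 19075) = sqrt(1106357/58) = sqrt(64168706)/58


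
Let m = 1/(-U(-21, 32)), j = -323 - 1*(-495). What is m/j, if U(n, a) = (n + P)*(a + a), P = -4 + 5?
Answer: 1/220160 ≈ 4.5421e-6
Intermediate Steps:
P = 1
U(n, a) = 2*a*(1 + n) (U(n, a) = (n + 1)*(a + a) = (1 + n)*(2*a) = 2*a*(1 + n))
j = 172 (j = -323 + 495 = 172)
m = 1/1280 (m = 1/(-2*32*(1 - 21)) = 1/(-2*32*(-20)) = 1/(-1*(-1280)) = 1/1280 ≈ 0.00078125)
m/j = (1/1280)/172 = (1/1280)*(1/172) = 1/220160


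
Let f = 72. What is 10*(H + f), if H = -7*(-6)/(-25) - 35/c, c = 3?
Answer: 8798/15 ≈ 586.53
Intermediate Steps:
H = -1001/75 (H = -7*(-6)/(-25) - 35/3 = 42*(-1/25) - 35*⅓ = -42/25 - 35/3 = -1001/75 ≈ -13.347)
10*(H + f) = 10*(-1001/75 + 72) = 10*(4399/75) = 8798/15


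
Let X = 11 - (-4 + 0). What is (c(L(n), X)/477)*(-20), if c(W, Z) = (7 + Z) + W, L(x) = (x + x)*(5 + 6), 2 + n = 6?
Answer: -2200/477 ≈ -4.6122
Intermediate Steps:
n = 4 (n = -2 + 6 = 4)
X = 15 (X = 11 - 1*(-4) = 11 + 4 = 15)
L(x) = 22*x (L(x) = (2*x)*11 = 22*x)
c(W, Z) = 7 + W + Z
(c(L(n), X)/477)*(-20) = ((7 + 22*4 + 15)/477)*(-20) = ((7 + 88 + 15)*(1/477))*(-20) = (110*(1/477))*(-20) = (110/477)*(-20) = -2200/477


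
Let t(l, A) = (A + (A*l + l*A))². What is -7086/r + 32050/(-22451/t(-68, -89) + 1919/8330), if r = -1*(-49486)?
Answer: 190722745396418623473/1369971685620827 ≈ 1.3922e+5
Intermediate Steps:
r = 49486
t(l, A) = (A + 2*A*l)² (t(l, A) = (A + (A*l + A*l))² = (A + 2*A*l)²)
-7086/r + 32050/(-22451/t(-68, -89) + 1919/8330) = -7086/49486 + 32050/(-22451*1/(7921*(1 + 2*(-68))²) + 1919/8330) = -7086*1/49486 + 32050/(-22451*1/(7921*(1 - 136)²) + 1919*(1/8330)) = -3543/24743 + 32050/(-22451/(7921*(-135)²) + 1919/8330) = -3543/24743 + 32050/(-22451/(7921*18225) + 1919/8330) = -3543/24743 + 32050/(-22451/144360225 + 1919/8330) = -3543/24743 + 32050/(55368050989/240504134850) = -3543/24743 + 32050*(240504134850/55368050989) = -3543/24743 + 7708157521942500/55368050989 = 190722745396418623473/1369971685620827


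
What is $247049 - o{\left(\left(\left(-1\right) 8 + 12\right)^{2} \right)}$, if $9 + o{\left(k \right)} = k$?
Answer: $247042$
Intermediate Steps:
$o{\left(k \right)} = -9 + k$
$247049 - o{\left(\left(\left(-1\right) 8 + 12\right)^{2} \right)} = 247049 - \left(-9 + \left(\left(-1\right) 8 + 12\right)^{2}\right) = 247049 - \left(-9 + \left(-8 + 12\right)^{2}\right) = 247049 - \left(-9 + 4^{2}\right) = 247049 - \left(-9 + 16\right) = 247049 - 7 = 247042$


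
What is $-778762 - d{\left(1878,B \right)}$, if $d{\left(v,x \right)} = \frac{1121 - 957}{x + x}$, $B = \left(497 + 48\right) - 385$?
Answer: $- \frac{62301001}{80} \approx -7.7876 \cdot 10^{5}$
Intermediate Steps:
$B = 160$ ($B = 545 - 385 = 160$)
$d{\left(v,x \right)} = \frac{82}{x}$ ($d{\left(v,x \right)} = \frac{164}{2 x} = 164 \frac{1}{2 x} = \frac{82}{x}$)
$-778762 - d{\left(1878,B \right)} = -778762 - \frac{82}{160} = -778762 - 82 \cdot \frac{1}{160} = -778762 - \frac{41}{80} = - \frac{62301001}{80}$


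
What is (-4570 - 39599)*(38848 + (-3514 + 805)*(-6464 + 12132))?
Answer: 676481980116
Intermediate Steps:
(-4570 - 39599)*(38848 + (-3514 + 805)*(-6464 + 12132)) = -44169*(38848 - 2709*5668) = -44169*(38848 - 15354612) = -44169*(-15315764) = 676481980116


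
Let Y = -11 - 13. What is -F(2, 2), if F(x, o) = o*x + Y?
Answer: 20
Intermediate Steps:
Y = -24
F(x, o) = -24 + o*x (F(x, o) = o*x - 24 = -24 + o*x)
-F(2, 2) = -(-24 + 2*2) = -(-24 + 4) = -1*(-20) = 20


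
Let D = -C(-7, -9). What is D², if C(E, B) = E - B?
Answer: 4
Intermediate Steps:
D = -2 (D = -(-7 - 1*(-9)) = -(-7 + 9) = -1*2 = -2)
D² = (-2)² = 4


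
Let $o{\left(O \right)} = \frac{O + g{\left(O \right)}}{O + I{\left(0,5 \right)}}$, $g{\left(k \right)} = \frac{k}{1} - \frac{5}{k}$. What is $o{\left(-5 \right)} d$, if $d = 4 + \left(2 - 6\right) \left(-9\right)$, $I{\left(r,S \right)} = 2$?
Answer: $120$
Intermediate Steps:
$g{\left(k \right)} = k - \frac{5}{k}$ ($g{\left(k \right)} = k 1 - \frac{5}{k} = k - \frac{5}{k}$)
$o{\left(O \right)} = \frac{- \frac{5}{O} + 2 O}{2 + O}$ ($o{\left(O \right)} = \frac{O + \left(O - \frac{5}{O}\right)}{O + 2} = \frac{- \frac{5}{O} + 2 O}{2 + O}$)
$d = 40$ ($d = 4 + \left(2 - 6\right) \left(-9\right) = 4 - -36 = 4 + 36 = 40$)
$o{\left(-5 \right)} d = \frac{-5 + 2 \left(-5\right)^{2}}{\left(-5\right) \left(2 - 5\right)} 40 = - \frac{-5 + 2 \cdot 25}{5 \left(-3\right)} 40 = \left(- \frac{1}{5}\right) \left(- \frac{1}{3}\right) \left(-5 + 50\right) 40 = \left(- \frac{1}{5}\right) \left(- \frac{1}{3}\right) 45 \cdot 40 = 3 \cdot 40 = 120$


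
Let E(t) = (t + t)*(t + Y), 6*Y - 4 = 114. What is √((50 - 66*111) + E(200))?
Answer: 2*√181329/3 ≈ 283.88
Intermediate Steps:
Y = 59/3 (Y = ⅔ + (⅙)*114 = ⅔ + 19 = 59/3 ≈ 19.667)
E(t) = 2*t*(59/3 + t) (E(t) = (t + t)*(t + 59/3) = (2*t)*(59/3 + t) = 2*t*(59/3 + t))
√((50 - 66*111) + E(200)) = √((50 - 66*111) + (⅔)*200*(59 + 3*200)) = √((50 - 7326) + (⅔)*200*(59 + 600)) = √(-7276 + (⅔)*200*659) = √(-7276 + 263600/3) = √(241772/3) = 2*√181329/3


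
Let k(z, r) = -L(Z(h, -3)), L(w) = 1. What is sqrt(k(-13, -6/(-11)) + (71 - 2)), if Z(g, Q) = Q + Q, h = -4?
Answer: 2*sqrt(17) ≈ 8.2462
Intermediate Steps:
Z(g, Q) = 2*Q
k(z, r) = -1 (k(z, r) = -1*1 = -1)
sqrt(k(-13, -6/(-11)) + (71 - 2)) = sqrt(-1 + (71 - 2)) = sqrt(-1 + 69) = sqrt(68) = 2*sqrt(17)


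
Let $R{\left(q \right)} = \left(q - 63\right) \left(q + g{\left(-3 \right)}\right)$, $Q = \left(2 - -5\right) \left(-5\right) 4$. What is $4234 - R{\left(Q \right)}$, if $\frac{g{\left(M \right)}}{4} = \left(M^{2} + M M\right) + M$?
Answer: $-12006$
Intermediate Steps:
$g{\left(M \right)} = 4 M + 8 M^{2}$ ($g{\left(M \right)} = 4 \left(\left(M^{2} + M M\right) + M\right) = 4 \left(\left(M^{2} + M^{2}\right) + M\right) = 4 \left(2 M^{2} + M\right) = 4 \left(M + 2 M^{2}\right) = 4 M + 8 M^{2}$)
$Q = -140$ ($Q = \left(2 + 5\right) \left(-5\right) 4 = 7 \left(-5\right) 4 = \left(-35\right) 4 = -140$)
$R{\left(q \right)} = \left(-63 + q\right) \left(60 + q\right)$ ($R{\left(q \right)} = \left(q - 63\right) \left(q + 4 \left(-3\right) \left(1 + 2 \left(-3\right)\right)\right) = \left(-63 + q\right) \left(q + 4 \left(-3\right) \left(1 - 6\right)\right) = \left(-63 + q\right) \left(q + 4 \left(-3\right) \left(-5\right)\right) = \left(-63 + q\right) \left(q + 60\right) = \left(-63 + q\right) \left(60 + q\right)$)
$4234 - R{\left(Q \right)} = 4234 - \left(-3780 + \left(-140\right)^{2} - -420\right) = 4234 - \left(-3780 + 19600 + 420\right) = 4234 - 16240 = -12006$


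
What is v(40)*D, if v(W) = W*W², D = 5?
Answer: 320000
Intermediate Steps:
v(W) = W³
v(40)*D = 40³*5 = 64000*5 = 320000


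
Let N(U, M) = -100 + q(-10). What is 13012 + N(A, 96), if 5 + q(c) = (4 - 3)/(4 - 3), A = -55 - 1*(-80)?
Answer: 12908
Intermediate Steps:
A = 25 (A = -55 + 80 = 25)
q(c) = -4 (q(c) = -5 + (4 - 3)/(4 - 3) = -5 + 1/1 = -5 + 1*1 = -5 + 1 = -4)
N(U, M) = -104 (N(U, M) = -100 - 4 = -104)
13012 + N(A, 96) = 13012 - 104 = 12908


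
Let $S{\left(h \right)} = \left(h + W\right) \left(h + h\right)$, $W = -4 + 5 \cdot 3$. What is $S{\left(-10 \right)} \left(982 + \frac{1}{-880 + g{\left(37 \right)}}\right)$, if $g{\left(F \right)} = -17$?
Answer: $- \frac{17617060}{897} \approx -19640.0$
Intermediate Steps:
$W = 11$ ($W = -4 + 15 = 11$)
$S{\left(h \right)} = 2 h \left(11 + h\right)$ ($S{\left(h \right)} = \left(h + 11\right) \left(h + h\right) = \left(11 + h\right) 2 h = 2 h \left(11 + h\right)$)
$S{\left(-10 \right)} \left(982 + \frac{1}{-880 + g{\left(37 \right)}}\right) = 2 \left(-10\right) \left(11 - 10\right) \left(982 + \frac{1}{-880 - 17}\right) = 2 \left(-10\right) 1 \left(982 + \frac{1}{-897}\right) = - 20 \left(982 - \frac{1}{897}\right) = \left(-20\right) \frac{880853}{897} = - \frac{17617060}{897}$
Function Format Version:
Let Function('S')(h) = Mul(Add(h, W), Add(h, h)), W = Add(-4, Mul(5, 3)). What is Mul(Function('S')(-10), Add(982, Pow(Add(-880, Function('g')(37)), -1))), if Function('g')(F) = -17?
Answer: Rational(-17617060, 897) ≈ -19640.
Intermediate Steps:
W = 11 (W = Add(-4, 15) = 11)
Function('S')(h) = Mul(2, h, Add(11, h)) (Function('S')(h) = Mul(Add(h, 11), Add(h, h)) = Mul(Add(11, h), Mul(2, h)) = Mul(2, h, Add(11, h)))
Mul(Function('S')(-10), Add(982, Pow(Add(-880, Function('g')(37)), -1))) = Mul(Mul(2, -10, Add(11, -10)), Add(982, Pow(Add(-880, -17), -1))) = Mul(Mul(2, -10, 1), Add(982, Pow(-897, -1))) = Mul(-20, Add(982, Rational(-1, 897))) = Mul(-20, Rational(880853, 897)) = Rational(-17617060, 897)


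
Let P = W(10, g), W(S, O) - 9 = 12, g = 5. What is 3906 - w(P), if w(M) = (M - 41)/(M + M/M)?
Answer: 42976/11 ≈ 3906.9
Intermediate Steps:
W(S, O) = 21 (W(S, O) = 9 + 12 = 21)
P = 21
w(M) = (-41 + M)/(1 + M) (w(M) = (-41 + M)/(M + 1) = (-41 + M)/(1 + M))
3906 - w(P) = 3906 - (-41 + 21)/(1 + 21) = 3906 - (-20)/22 = 3906 - 1*(-10/11) = 3906 + 10/11 = 42976/11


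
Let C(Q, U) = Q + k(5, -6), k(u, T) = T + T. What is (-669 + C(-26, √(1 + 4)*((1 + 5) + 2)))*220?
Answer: -155540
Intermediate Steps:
k(u, T) = 2*T
C(Q, U) = -12 + Q (C(Q, U) = Q + 2*(-6) = Q - 12 = -12 + Q)
(-669 + C(-26, √(1 + 4)*((1 + 5) + 2)))*220 = (-669 + (-12 - 26))*220 = (-669 - 38)*220 = -707*220 = -155540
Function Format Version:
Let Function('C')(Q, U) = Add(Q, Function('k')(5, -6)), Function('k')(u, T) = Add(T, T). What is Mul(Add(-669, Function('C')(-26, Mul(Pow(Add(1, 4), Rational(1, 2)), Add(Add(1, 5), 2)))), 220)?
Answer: -155540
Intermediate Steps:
Function('k')(u, T) = Mul(2, T)
Function('C')(Q, U) = Add(-12, Q) (Function('C')(Q, U) = Add(Q, Mul(2, -6)) = Add(Q, -12) = Add(-12, Q))
Mul(Add(-669, Function('C')(-26, Mul(Pow(Add(1, 4), Rational(1, 2)), Add(Add(1, 5), 2)))), 220) = Mul(Add(-669, Add(-12, -26)), 220) = Mul(Add(-669, -38), 220) = Mul(-707, 220) = -155540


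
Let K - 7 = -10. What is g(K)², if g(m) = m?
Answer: 9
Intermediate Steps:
K = -3 (K = 7 - 10 = -3)
g(K)² = (-3)² = 9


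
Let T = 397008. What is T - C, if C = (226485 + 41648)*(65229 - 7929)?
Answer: -15363623892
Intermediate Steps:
C = 15364020900 (C = 268133*57300 = 15364020900)
T - C = 397008 - 1*15364020900 = 397008 - 15364020900 = -15363623892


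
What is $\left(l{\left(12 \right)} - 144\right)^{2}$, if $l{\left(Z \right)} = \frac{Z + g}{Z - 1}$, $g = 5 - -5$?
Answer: $20164$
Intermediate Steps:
$g = 10$ ($g = 5 + 5 = 10$)
$l{\left(Z \right)} = \frac{10 + Z}{-1 + Z}$ ($l{\left(Z \right)} = \frac{Z + 10}{Z - 1} = \frac{10 + Z}{-1 + Z}$)
$\left(l{\left(12 \right)} - 144\right)^{2} = \left(\frac{10 + 12}{-1 + 12} - 144\right)^{2} = \left(\frac{1}{11} \cdot 22 - 144\right)^{2} = \left(2 - 144\right)^{2} = \left(-142\right)^{2} = 20164$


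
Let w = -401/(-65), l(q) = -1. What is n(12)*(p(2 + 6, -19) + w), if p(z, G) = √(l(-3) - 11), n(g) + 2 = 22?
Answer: 1604/13 + 40*I*√3 ≈ 123.38 + 69.282*I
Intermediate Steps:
n(g) = 20 (n(g) = -2 + 22 = 20)
w = 401/65 (w = -401*(-1/65) = 401/65 ≈ 6.1692)
p(z, G) = 2*I*√3 (p(z, G) = √(-1 - 11) = √(-12) = 2*I*√3)
n(12)*(p(2 + 6, -19) + w) = 20*(2*I*√3 + 401/65) = 20*(401/65 + 2*I*√3) = 1604/13 + 40*I*√3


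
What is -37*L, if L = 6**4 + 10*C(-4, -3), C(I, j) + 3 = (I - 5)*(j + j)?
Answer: -66822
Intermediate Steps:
C(I, j) = -3 + 2*j*(-5 + I) (C(I, j) = -3 + (I - 5)*(j + j) = -3 + (-5 + I)*(2*j) = -3 + 2*j*(-5 + I))
L = 1806 (L = 6**4 + 10*(-3 - 10*(-3) + 2*(-4)*(-3)) = 1296 + 10*(-3 + 30 + 24) = 1296 + 10*51 = 1296 + 510 = 1806)
-37*L = -37*1806 = -66822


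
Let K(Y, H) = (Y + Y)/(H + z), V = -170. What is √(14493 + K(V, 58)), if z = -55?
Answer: √129417/3 ≈ 119.92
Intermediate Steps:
K(Y, H) = 2*Y/(-55 + H) (K(Y, H) = (Y + Y)/(H - 55) = (2*Y)/(-55 + H) = 2*Y/(-55 + H))
√(14493 + K(V, 58)) = √(14493 + 2*(-170)/(-55 + 58)) = √(14493 + 2*(-170)/3) = √(14493 + 2*(-170)*(⅓)) = √(14493 - 340/3) = √(43139/3) = √129417/3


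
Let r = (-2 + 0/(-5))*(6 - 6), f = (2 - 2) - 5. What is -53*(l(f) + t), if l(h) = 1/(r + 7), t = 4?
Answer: -1537/7 ≈ -219.57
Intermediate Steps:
f = -5 (f = 0 - 5 = -5)
r = 0 (r = (-2 + 0*(-⅕))*0 = (-2 + 0)*0 = -2*0 = 0)
l(h) = ⅐ (l(h) = 1/(0 + 7) = 1/7 = ⅐)
-53*(l(f) + t) = -53*(⅐ + 4) = -53*29/7 = -1537/7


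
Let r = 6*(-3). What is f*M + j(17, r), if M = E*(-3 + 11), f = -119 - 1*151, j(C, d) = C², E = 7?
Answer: -14831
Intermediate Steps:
r = -18
f = -270 (f = -119 - 151 = -270)
M = 56 (M = 7*(-3 + 11) = 7*8 = 56)
f*M + j(17, r) = -270*56 + 17² = -15120 + 289 = -14831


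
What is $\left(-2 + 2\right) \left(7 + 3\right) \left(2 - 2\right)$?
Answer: $0$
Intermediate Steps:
$\left(-2 + 2\right) \left(7 + 3\right) \left(2 - 2\right) = 0 \cdot 10 \cdot 0 = 0 \cdot 0 = 0$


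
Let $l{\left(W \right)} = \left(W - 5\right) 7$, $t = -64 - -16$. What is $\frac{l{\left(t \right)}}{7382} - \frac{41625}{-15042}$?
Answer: $\frac{25141264}{9253337} \approx 2.717$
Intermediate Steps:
$t = -48$ ($t = -64 + 16 = -48$)
$l{\left(W \right)} = -35 + 7 W$ ($l{\left(W \right)} = \left(-5 + W\right) 7 = -35 + 7 W$)
$\frac{l{\left(t \right)}}{7382} - \frac{41625}{-15042} = \frac{-35 + 7 \left(-48\right)}{7382} - \frac{41625}{-15042} = \left(-35 - 336\right) \frac{1}{7382} - - \frac{13875}{5014} = \left(-371\right) \frac{1}{7382} + \frac{13875}{5014} = - \frac{371}{7382} + \frac{13875}{5014} = \frac{25141264}{9253337}$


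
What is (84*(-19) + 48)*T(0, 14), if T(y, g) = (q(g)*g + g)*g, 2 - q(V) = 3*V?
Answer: 11832912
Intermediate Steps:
q(V) = 2 - 3*V
T(y, g) = g*(g + g*(2 - 3*g)) (T(y, g) = ((2 - 3*g)*g + g)*g = (g*(2 - 3*g) + g)*g = (g + g*(2 - 3*g))*g = g*(g + g*(2 - 3*g)))
(84*(-19) + 48)*T(0, 14) = (84*(-19) + 48)*(3*14²*(1 - 1*14)) = (-1596 + 48)*(3*196*(1 - 14)) = -4644*196*(-13) = -1548*(-7644) = 11832912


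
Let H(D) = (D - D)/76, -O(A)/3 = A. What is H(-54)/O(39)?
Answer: 0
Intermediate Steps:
O(A) = -3*A
H(D) = 0 (H(D) = 0*(1/76) = 0)
H(-54)/O(39) = 0/((-3*39)) = 0/(-117) = 0*(-1/117) = 0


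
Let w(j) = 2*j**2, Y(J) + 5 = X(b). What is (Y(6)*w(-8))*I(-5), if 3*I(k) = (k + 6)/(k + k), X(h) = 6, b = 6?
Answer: -64/15 ≈ -4.2667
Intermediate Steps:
Y(J) = 1 (Y(J) = -5 + 6 = 1)
I(k) = (6 + k)/(6*k) (I(k) = ((k + 6)/(k + k))/3 = ((6 + k)/((2*k)))/3 = ((6 + k)*(1/(2*k)))/3 = ((6 + k)/(2*k))/3 = (6 + k)/(6*k))
(Y(6)*w(-8))*I(-5) = (1*(2*(-8)**2))*((1/6)*(6 - 5)/(-5)) = (1*(2*64))*((1/6)*(-1/5)*1) = (1*128)*(-1/30) = 128*(-1/30) = -64/15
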